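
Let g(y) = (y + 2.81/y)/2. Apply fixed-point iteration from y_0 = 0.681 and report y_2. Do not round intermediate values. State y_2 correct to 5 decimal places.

1.78635

y_1 = g(0.681000) = 2.403642
y_2 = g(2.403642) = 1.786351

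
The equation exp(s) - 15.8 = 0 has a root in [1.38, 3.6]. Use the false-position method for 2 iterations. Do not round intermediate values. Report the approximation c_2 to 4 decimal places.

2.5377

f(1.380000) = -11.825098, f(3.600000) = 20.798234
step 1: c = 2.184691, f(c) = -6.912094 < 0 → new bracket [2.184691, 3.600000]
step 2: c = 2.537728, f(c) = -3.149110 < 0 → new bracket [2.537728, 3.600000]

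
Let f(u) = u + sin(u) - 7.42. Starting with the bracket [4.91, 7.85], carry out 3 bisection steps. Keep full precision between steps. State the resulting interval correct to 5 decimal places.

[6.74750, 7.11500]

f(4.910000) = -3.490538, f(7.850000) = 1.429992 (opposite signs)
step 1: m = 6.380000, f(m) = -0.943336 < 0 → root in [6.380000, 7.850000]
step 2: m = 7.115000, f(m) = 0.434155 > 0 → root in [6.380000, 7.115000]
step 3: m = 6.747500, f(m) = -0.224690 < 0 → root in [6.747500, 7.115000]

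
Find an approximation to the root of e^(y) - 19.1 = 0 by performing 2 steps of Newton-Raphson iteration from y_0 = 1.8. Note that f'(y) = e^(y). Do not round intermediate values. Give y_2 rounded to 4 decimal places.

Newton update: y ← y − f(y)/f'(y).
y_0 = 1.800000: f = -13.050353, f' = 6.049647 → y_1 = 1.800000 - (-13.050353)/(6.049647) = 3.957209
y_1 = 3.957209: f = 33.211109, f' = 52.311109 → y_2 = 3.957209 - (33.211109)/(52.311109) = 3.322332

3.3223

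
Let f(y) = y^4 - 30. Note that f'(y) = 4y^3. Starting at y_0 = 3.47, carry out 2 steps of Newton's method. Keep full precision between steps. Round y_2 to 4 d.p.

2.4348

y_0 = 3.470000: f = 114.983273, f' = 167.127692 → y_1 = 3.470000 - (114.983273)/(167.127692) = 2.782003
y_1 = 2.782003: f = 29.900530, f' = 86.125745 → y_2 = 2.782003 - (29.900530)/(86.125745) = 2.434831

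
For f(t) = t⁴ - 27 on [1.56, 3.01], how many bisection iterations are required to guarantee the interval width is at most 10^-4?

14

Initial width b − a = 3.01 − 1.56 = 1.450000.
After n steps the width is (b−a)/2^n; need (b−a)/2^n ≤ 10^-4.
So n ≥ log₂(1.450000/10^-4) = log₂(14500.0000) ≈ 13.8238.
Hence n = 14.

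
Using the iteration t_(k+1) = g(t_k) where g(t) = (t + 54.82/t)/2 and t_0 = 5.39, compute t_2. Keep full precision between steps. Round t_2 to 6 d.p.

7.413152

t_1 = g(5.390000) = 7.780343
t_2 = g(7.780343) = 7.413152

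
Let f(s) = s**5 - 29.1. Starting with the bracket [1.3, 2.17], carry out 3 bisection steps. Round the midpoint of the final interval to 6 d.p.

2.006875

f(1.300000) = -25.387070, f(2.170000) = 19.017014 (opposite signs)
step 1: m = 1.735000, f(m) = -13.378376 < 0 → root in [1.735000, 2.170000]
step 2: m = 1.952500, f(m) = -0.723736 < 0 → root in [1.952500, 2.170000]
step 3: m = 2.061250, f(m) = 8.109458 > 0 → root in [1.952500, 2.061250]
Midpoint of [1.952500, 2.061250] = 2.006875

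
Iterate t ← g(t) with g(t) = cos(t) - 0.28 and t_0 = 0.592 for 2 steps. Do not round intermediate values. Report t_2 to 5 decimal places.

t_1 = g(0.592000) = 0.549826
t_2 = g(0.549826) = 0.572615

0.57262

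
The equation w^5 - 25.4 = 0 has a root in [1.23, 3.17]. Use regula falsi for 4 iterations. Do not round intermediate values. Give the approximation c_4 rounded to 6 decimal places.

f(1.230000) = -22.584694, f(3.170000) = 294.707840
step 1: c = 1.368088, f(c) = -20.607410 < 0 → new bracket [1.368088, 3.170000]
step 2: c = 1.485852, f(c) = -18.157681 < 0 → new bracket [1.485852, 3.170000]
step 3: c = 1.583594, f(c) = -15.440910 < 0 → new bracket [1.583594, 3.170000]
step 4: c = 1.662574, f(c) = -12.697029 < 0 → new bracket [1.662574, 3.170000]

1.662574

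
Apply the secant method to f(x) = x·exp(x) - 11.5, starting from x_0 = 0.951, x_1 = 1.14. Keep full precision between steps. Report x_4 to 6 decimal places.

1.718693

Secant update: x_(k+1) = x_k − f(x_k)·(x_k − x_(k-1))/(f(x_k) − f(x_(k-1))).
f(x_0) = -9.038530, f(x_1) = -7.935484
x_2 = 1.140000 - (-7.935484)·(1.140000 - 0.951000)/(-7.935484 - (-9.038530)) = 2.499696; f(x_2) = 18.943256
x_3 = 2.499696 - (18.943256)·(2.499696 - 1.140000)/(18.943256 - (-7.935484)) = 1.541427; f(x_3) = -4.299611
x_4 = 1.541427 - (-4.299611)·(1.541427 - 2.499696)/(-4.299611 - (18.943256)) = 1.718693; f(x_4) = -1.914443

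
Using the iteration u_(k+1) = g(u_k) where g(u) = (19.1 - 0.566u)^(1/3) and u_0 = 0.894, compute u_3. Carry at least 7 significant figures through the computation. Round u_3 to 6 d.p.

u_1 = g(0.894000) = 2.649258
u_2 = g(2.649258) = 2.601209
u_3 = g(2.601209) = 2.602548

2.602548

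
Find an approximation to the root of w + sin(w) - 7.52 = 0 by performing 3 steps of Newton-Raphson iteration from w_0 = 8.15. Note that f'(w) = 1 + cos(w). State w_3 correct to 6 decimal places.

6.922959

Newton update: w ← w − f(w)/f'(w).
w_0 = 8.150000: f = 1.586506, f' = 0.708286 → w_1 = 8.150000 - (1.586506)/(0.708286) = 5.910078
w_1 = 5.910078: f = -1.974434, f' = 1.931199 → w_2 = 5.910078 - (-1.974434)/(1.931199) = 6.932465
w_2 = 6.932465: f = 0.017078, f' = 1.796520 → w_3 = 6.932465 - (0.017078)/(1.796520) = 6.922959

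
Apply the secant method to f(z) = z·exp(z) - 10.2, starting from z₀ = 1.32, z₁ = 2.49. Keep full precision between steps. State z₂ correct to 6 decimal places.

1.565211

Secant update: z_(k+1) = z_k − f(z_k)·(z_k − z_(k-1))/(f(z_k) − f(z_(k-1))).
f(z_0) = -5.258684, f(z_1) = 19.832578
z_2 = 2.490000 - (19.832578)·(2.490000 - 1.320000)/(19.832578 - (-5.258684)) = 1.565211; f(z_2) = -2.712522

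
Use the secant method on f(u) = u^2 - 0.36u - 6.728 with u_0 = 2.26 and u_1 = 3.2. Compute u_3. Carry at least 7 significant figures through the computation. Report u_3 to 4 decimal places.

2.7769

f(u_0) = -2.434000, f(u_1) = 2.360000
u_2 = 3.200000 - (2.360000)·(3.200000 - 2.260000)/(2.360000 - (-2.434000)) = 2.737255; f(u_2) = -0.220847
u_3 = 2.737255 - (-0.220847)·(2.737255 - 3.200000)/(-0.220847 - (2.360000)) = 2.776853; f(u_3) = -0.016756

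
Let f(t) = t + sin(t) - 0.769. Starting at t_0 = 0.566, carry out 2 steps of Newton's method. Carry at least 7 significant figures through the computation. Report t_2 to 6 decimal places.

0.389381

Newton update: t ← t − f(t)/f'(t).
f'(t) = 1 + cos(t)
t_0 = 0.566000: f = 0.333260, f' = 1.844053 → t_1 = 0.566000 - (0.333260)/(1.844053) = 0.385278
t_1 = 0.385278: f = -0.007904, f' = 1.926694 → t_2 = 0.385278 - (-0.007904)/(1.926694) = 0.389381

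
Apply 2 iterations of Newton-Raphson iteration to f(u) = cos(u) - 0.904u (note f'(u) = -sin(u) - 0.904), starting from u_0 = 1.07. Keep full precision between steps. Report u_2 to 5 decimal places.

0.78364

u_0 = 1.070000: f = -0.487156, f' = -1.781201 → u_1 = 1.070000 - (-0.487156)/(-1.781201) = 0.796501
u_1 = 0.796501: f = -0.020825, f' = -1.618914 → u_2 = 0.796501 - (-0.020825)/(-1.618914) = 0.783638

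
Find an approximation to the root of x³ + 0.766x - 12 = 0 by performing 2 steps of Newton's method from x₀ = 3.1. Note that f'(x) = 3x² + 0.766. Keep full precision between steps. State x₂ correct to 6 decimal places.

x_0 = 3.100000: f = 20.165600, f' = 29.596000 → x_1 = 3.100000 - (20.165600)/(29.596000) = 2.418638
x_1 = 2.418638: f = 4.001243, f' = 18.315424 → x_2 = 2.418638 - (4.001243)/(18.315424) = 2.200175

2.200175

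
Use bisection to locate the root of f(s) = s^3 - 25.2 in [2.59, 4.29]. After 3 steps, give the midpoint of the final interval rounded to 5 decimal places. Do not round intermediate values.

f(2.590000) = -7.826021, f(4.290000) = 53.753589 (opposite signs)
step 1: m = 3.440000, f(m) = 15.507584 > 0 → root in [2.590000, 3.440000]
step 2: m = 3.015000, f(m) = 2.207028 > 0 → root in [2.590000, 3.015000]
step 3: m = 2.802500, f(m) = -3.189147 < 0 → root in [2.802500, 3.015000]
Midpoint of [2.802500, 3.015000] = 2.908750

2.90875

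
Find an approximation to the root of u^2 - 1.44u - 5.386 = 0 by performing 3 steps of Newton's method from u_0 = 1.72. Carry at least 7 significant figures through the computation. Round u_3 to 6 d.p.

Newton update: u ← u − f(u)/f'(u).
f'(u) = 2u - 1.44
u_0 = 1.720000: f = -4.904400, f' = 2.000000 → u_1 = 1.720000 - (-4.904400)/(2.000000) = 4.172200
u_1 = 4.172200: f = 6.013285, f' = 6.904400 → u_2 = 4.172200 - (6.013285)/(6.904400) = 3.301265
u_2 = 3.301265: f = 0.758528, f' = 5.162530 → u_3 = 3.301265 - (0.758528)/(5.162530) = 3.154335

3.154335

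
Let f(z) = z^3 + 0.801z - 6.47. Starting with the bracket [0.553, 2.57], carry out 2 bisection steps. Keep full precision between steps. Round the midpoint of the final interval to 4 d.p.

f(0.553000) = -5.857935, f(2.570000) = 12.563163 (opposite signs)
step 1: m = 1.561500, f(m) = -1.411861 < 0 → root in [1.561500, 2.570000]
step 2: m = 2.065750, f(m) = 3.999888 > 0 → root in [1.561500, 2.065750]
Midpoint of [1.561500, 2.065750] = 1.813625

1.8136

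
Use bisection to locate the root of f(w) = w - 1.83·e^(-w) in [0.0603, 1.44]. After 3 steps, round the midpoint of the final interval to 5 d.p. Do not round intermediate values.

f(0.060300) = -1.662612, f(1.440000) = 1.006422 (opposite signs)
step 1: m = 0.750150, f(m) = -0.114151 < 0 → root in [0.750150, 1.440000]
step 2: m = 1.095075, f(m) = 0.482913 > 0 → root in [0.750150, 1.095075]
step 3: m = 0.922613, f(m) = 0.195225 > 0 → root in [0.750150, 0.922613]
Midpoint of [0.750150, 0.922613] = 0.836381

0.83638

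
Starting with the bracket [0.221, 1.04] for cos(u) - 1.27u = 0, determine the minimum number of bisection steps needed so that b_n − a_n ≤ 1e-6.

Initial width b − a = 1.04 − 0.221 = 0.819000.
After n steps the width is (b−a)/2^n; need (b−a)/2^n ≤ 1e-6.
So n ≥ log₂(0.819000/1e-6) = log₂(819000.0000) ≈ 19.6435.
Hence n = 20.

20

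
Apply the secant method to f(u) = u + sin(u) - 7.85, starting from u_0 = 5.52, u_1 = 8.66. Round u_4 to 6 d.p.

7.168404

f(u_0) = -3.021227, f(u_1) = 1.502377
u_2 = 8.660000 - (1.502377)·(8.660000 - 5.520000)/(1.502377 - (-3.021227)) = 7.617145; f(u_2) = 0.739230
u_3 = 7.617145 - (0.739230)·(7.617145 - 8.660000)/(0.739230 - (1.502377)) = 6.606973; f(u_3) = -0.924868
u_4 = 6.606973 - (-0.924868)·(6.606973 - 7.617145)/(-0.924868 - (0.739230)) = 7.168404; f(u_4) = 0.092457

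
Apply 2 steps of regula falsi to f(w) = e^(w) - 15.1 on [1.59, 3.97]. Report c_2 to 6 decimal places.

2.386360

f(1.590000) = -10.196251, f(3.970000) = 37.884531
step 1: c = 2.094715, f(c) = -6.976877 < 0 → new bracket [2.094715, 3.970000]
step 2: c = 2.386360, f(c) = -4.226155 < 0 → new bracket [2.386360, 3.970000]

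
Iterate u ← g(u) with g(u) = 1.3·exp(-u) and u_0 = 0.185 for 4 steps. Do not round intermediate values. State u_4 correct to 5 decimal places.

0.56337

u_1 = g(0.185000) = 1.080436
u_2 = g(1.080436) = 0.441282
u_3 = g(0.441282) = 0.836175
u_4 = g(0.836175) = 0.563375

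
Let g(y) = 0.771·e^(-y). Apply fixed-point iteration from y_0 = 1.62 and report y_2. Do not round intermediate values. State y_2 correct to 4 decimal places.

y_1 = g(1.620000) = 0.152580
y_2 = g(0.152580) = 0.661896

0.6619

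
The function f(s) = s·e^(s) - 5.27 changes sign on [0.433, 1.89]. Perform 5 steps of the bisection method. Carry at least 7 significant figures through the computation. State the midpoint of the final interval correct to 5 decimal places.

f(0.433000) = -4.602368, f(1.890000) = 7.240607 (opposite signs)
step 1: m = 1.161500, f(m) = -1.559331 < 0 → root in [1.161500, 1.890000]
step 2: m = 1.525750, f(m) = 1.746301 > 0 → root in [1.161500, 1.525750]
step 3: m = 1.343625, f(m) = -0.120003 < 0 → root in [1.343625, 1.525750]
step 4: m = 1.434687, f(m) = 0.753296 > 0 → root in [1.343625, 1.434687]
step 5: m = 1.389156, f(m) = 0.302550 > 0 → root in [1.343625, 1.389156]
Midpoint of [1.343625, 1.389156] = 1.366391

1.36639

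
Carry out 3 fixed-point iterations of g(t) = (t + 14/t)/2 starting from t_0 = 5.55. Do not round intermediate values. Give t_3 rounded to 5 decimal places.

3.74167

t_1 = g(5.550000) = 4.036261
t_2 = g(4.036261) = 3.752409
t_3 = g(3.752409) = 3.741673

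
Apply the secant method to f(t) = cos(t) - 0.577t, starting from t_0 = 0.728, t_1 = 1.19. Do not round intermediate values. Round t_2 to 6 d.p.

f(t_0) = 0.326451, f(t_1) = -0.314970
t_2 = 1.190000 - (-0.314970)·(1.190000 - 0.728000)/(-0.314970 - (0.326451)) = 0.963135; f(t_2) = 0.015221

0.963135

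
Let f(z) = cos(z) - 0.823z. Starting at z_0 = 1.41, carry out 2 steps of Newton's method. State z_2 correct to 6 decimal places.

0.824955

f'(z) = -sin(z) - 0.823
z_0 = 1.410000: f = -1.000326, f' = -1.810100 → z_1 = 1.410000 - (-1.000326)/(-1.810100) = 0.857364
z_1 = 0.857364: f = -0.051178, f' = -1.579120 → z_2 = 0.857364 - (-0.051178)/(-1.579120) = 0.824955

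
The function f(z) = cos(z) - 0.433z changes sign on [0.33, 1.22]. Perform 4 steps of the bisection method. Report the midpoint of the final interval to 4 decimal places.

1.0809

f(0.330000) = 0.803152, f(1.220000) = -0.184614 (opposite signs)
step 1: m = 0.775000, f(m) = 0.378846 > 0 → root in [0.775000, 1.220000]
step 2: m = 0.997500, f(m) = 0.110487 > 0 → root in [0.997500, 1.220000]
step 3: m = 1.108750, f(m) = -0.034308 < 0 → root in [0.997500, 1.108750]
step 4: m = 1.053125, f(m) = 0.038855 > 0 → root in [1.053125, 1.108750]
Midpoint of [1.053125, 1.108750] = 1.080938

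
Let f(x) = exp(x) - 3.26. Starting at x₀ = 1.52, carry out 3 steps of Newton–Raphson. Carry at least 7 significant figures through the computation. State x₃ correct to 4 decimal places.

1.1817

Newton update: x ← x − f(x)/f'(x).
f'(x) = exp(x)
x_0 = 1.520000: f = 1.312225, f' = 4.572225 → x_1 = 1.520000 - (1.312225)/(4.572225) = 1.233001
x_1 = 1.233001: f = 0.171511, f' = 3.431511 → x_2 = 1.233001 - (0.171511)/(3.431511) = 1.183020
x_2 = 1.183020: f = 0.004216, f' = 3.264216 → x_3 = 1.183020 - (0.004216)/(3.264216) = 1.181728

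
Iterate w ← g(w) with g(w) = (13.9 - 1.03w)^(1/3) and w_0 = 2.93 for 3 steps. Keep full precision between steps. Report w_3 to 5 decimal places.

2.26157

w_1 = g(2.930000) = 2.216006
w_2 = g(2.216006) = 2.264841
w_3 = g(2.264841) = 2.261568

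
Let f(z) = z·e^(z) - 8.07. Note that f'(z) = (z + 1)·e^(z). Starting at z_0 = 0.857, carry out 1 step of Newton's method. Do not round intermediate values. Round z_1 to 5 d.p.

z_0 = 0.857000: f = -6.050838, f' = 4.375244 → z_1 = 0.857000 - (-6.050838)/(4.375244) = 2.239972

2.23997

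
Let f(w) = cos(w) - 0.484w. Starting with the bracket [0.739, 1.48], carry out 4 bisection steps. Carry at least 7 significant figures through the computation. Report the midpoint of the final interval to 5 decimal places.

1.04003

f(0.739000) = 0.381466, f(1.480000) = -0.625648 (opposite signs)
step 1: m = 1.109500, f(m) = -0.091889 < 0 → root in [0.739000, 1.109500]
step 2: m = 0.924250, f(m) = 0.155096 > 0 → root in [0.924250, 1.109500]
step 3: m = 1.016875, f(m) = 0.033859 > 0 → root in [1.016875, 1.109500]
step 4: m = 1.063187, f(m) = -0.028494 < 0 → root in [1.016875, 1.063187]
Midpoint of [1.016875, 1.063187] = 1.040031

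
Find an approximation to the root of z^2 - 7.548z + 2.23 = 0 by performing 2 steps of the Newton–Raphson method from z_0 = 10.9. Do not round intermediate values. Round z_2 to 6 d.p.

f'(z) = 2z - 7.548
z_0 = 10.900000: f = 38.766800, f' = 14.252000 → z_1 = 10.900000 - (38.766800)/(14.252000) = 8.179905
z_1 = 8.179905: f = 7.398919, f' = 8.811809 → z_2 = 8.179905 - (7.398919)/(8.811809) = 7.340245

7.340245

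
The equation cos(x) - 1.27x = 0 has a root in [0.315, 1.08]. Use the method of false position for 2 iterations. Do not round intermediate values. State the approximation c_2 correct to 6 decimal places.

f(0.315000) = 0.550746, f(1.080000) = -0.900272
step 1: c = 0.605362, f(c) = 0.053486 > 0 → new bracket [0.605362, 1.080000]
step 2: c = 0.631980, f(c) = 0.004246 > 0 → new bracket [0.631980, 1.080000]

0.631980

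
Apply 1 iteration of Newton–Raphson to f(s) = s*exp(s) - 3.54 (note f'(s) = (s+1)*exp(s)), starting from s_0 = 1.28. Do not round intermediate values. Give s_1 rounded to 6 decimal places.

Newton update: s ← s − f(s)/f'(s).
s_0 = 1.280000: f = 1.063699, f' = 8.200339 → s_1 = 1.280000 - (1.063699)/(8.200339) = 1.150286

1.150286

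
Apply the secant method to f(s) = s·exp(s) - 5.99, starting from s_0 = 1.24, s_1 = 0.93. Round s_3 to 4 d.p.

1.3989

f(s_0) = -1.705039, f(s_1) = -3.632906
s_2 = 0.930000 - (-3.632906)·(0.930000 - 1.240000)/(-3.632906 - (-1.705039)) = 1.514169; f(s_2) = 0.892875
s_3 = 1.514169 - (0.892875)·(1.514169 - 0.930000)/(0.892875 - (-3.632906)) = 1.398921; f(s_3) = -0.323216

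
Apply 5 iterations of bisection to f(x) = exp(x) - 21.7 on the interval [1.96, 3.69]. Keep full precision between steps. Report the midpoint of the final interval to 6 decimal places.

f(1.960000) = -14.600673, f(3.690000) = 18.344847 (opposite signs)
step 1: m = 2.825000, f(m) = -4.839055 < 0 → root in [2.825000, 3.690000]
step 2: m = 3.257500, f(m) = 4.284495 > 0 → root in [2.825000, 3.257500]
step 3: m = 3.041250, f(m) = -0.768609 < 0 → root in [3.041250, 3.257500]
step 4: m = 3.149375, f(m) = 1.621484 > 0 → root in [3.041250, 3.149375]
step 5: m = 3.095313, f(m) = 0.394142 > 0 → root in [3.041250, 3.095313]
Midpoint of [3.041250, 3.095313] = 3.068281

3.068281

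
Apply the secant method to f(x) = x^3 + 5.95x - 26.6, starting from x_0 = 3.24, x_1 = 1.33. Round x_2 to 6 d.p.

2.055121

f(x_0) = 26.690224, f(x_1) = -16.333863
x_2 = 1.330000 - (-16.333863)·(1.330000 - 3.240000)/(-16.333863 - (26.690224)) = 2.055121; f(x_2) = -5.692177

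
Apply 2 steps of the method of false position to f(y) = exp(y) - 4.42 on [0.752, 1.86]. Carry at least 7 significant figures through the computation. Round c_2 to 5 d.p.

1.46070

False-position update: c = (a·f(b) − b·f(a))/(f(b) − f(a)); replace the endpoint whose sign matches f(c).
f(0.752000) = -2.298762, f(1.860000) = 2.003737
step 1: c = 1.343988, f(c) = -0.585695 < 0 → new bracket [1.343988, 1.860000]
step 2: c = 1.460703, f(c) = -0.111012 < 0 → new bracket [1.460703, 1.860000]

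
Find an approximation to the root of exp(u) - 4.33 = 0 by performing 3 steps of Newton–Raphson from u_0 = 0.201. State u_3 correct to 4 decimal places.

f'(u) = exp(u)
u_0 = 0.201000: f = -3.107375, f' = 1.222625 → u_1 = 0.201000 - (-3.107375)/(1.222625) = 2.742561
u_1 = 2.742561: f = 11.196695, f' = 15.526695 → u_2 = 2.742561 - (11.196695)/(15.526695) = 2.021435
u_2 = 2.021435: f = 3.219153, f' = 7.549153 → u_3 = 2.021435 - (3.219153)/(7.549153) = 1.595010

1.5950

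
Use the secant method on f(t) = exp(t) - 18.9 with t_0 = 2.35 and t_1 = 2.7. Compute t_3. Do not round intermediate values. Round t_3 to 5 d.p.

2.92923

f(t_0) = -8.414430, f(t_1) = -4.020268
t_2 = 2.700000 - (-4.020268)·(2.700000 - 2.350000)/(-4.020268 - (-8.414430)) = 3.020219; f(t_2) = 1.595779
t_3 = 3.020219 - (1.595779)·(3.020219 - 2.700000)/(1.595779 - (-4.020268)) = 2.929230; f(t_3) = -0.186785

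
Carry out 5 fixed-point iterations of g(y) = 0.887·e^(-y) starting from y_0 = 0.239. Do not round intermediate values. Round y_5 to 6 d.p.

0.537282

y_1 = g(0.239000) = 0.698437
y_2 = g(0.698437) = 0.441160
y_3 = g(0.441160) = 0.570598
y_4 = g(0.570598) = 0.501321
y_5 = g(0.501321) = 0.537282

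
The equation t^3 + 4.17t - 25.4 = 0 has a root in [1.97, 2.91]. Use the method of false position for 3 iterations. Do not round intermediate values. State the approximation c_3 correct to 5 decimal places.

2.47007

f(1.970000) = -9.539727, f(2.910000) = 11.376871
step 1: c = 2.398719, f(c) = -1.595465 < 0 → new bracket [2.398719, 2.910000]
step 2: c = 2.461601, f(c) = -0.219095 < 0 → new bracket [2.461601, 2.910000]
step 3: c = 2.470073, f(c) = -0.029227 < 0 → new bracket [2.470073, 2.910000]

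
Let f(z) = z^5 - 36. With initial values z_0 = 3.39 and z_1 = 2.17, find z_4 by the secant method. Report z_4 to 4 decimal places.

2.0484

f(z_0) = 411.711749, f(z_1) = 12.117014
z_2 = 2.170000 - (12.117014)·(2.170000 - 3.390000)/(12.117014 - (411.711749)) = 2.133006; f(z_2) = 8.152978
z_3 = 2.133006 - (8.152978)·(2.133006 - 2.170000)/(8.152978 - (12.117014)) = 2.056918; f(z_3) = 0.820088
z_4 = 2.056918 - (0.820088)·(2.056918 - 2.133006)/(0.820088 - (8.152978)) = 2.048409; f(z_4) = 0.064745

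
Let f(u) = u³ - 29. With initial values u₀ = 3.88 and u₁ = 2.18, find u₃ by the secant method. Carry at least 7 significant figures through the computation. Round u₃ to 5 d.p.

3.16078

Secant update: u_(k+1) = u_k − f(u_k)·(u_k − u_(k-1))/(f(u_k) − f(u_(k-1))).
f(u_0) = 29.411072, f(u_1) = -18.639768
u_2 = 2.180000 - (-18.639768)·(2.180000 - 3.880000)/(-18.639768 - (29.411072)) = 2.839460; f(u_2) = -6.106760
u_3 = 2.839460 - (-6.106760)·(2.839460 - 2.180000)/(-6.106760 - (-18.639768)) = 3.160785; f(u_3) = 2.578006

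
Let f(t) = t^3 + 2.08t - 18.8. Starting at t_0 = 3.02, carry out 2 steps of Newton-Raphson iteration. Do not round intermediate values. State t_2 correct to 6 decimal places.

f'(t) = 3t^2 + 2.08
t_0 = 3.020000: f = 15.025208, f' = 29.441200 → t_1 = 3.020000 - (15.025208)/(29.441200) = 2.509654
t_1 = 2.509654: f = 2.226786, f' = 20.975085 → t_2 = 2.509654 - (2.226786)/(20.975085) = 2.403490

2.403490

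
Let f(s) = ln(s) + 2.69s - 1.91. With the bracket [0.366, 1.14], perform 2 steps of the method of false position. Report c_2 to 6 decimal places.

f(0.366000) = -1.930582, f(1.140000) = 1.287628
step 1: c = 0.830317, f(c) = 0.137606 > 0 → new bracket [0.366000, 0.830317]
step 2: c = 0.799424, f(c) = 0.016587 > 0 → new bracket [0.366000, 0.799424]

0.799424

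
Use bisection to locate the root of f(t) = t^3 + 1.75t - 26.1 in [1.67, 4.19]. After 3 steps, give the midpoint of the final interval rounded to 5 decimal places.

2.77250

f(1.670000) = -18.520037, f(4.190000) = 54.792559 (opposite signs)
step 1: m = 2.930000, f(m) = 4.181257 > 0 → root in [1.670000, 2.930000]
step 2: m = 2.300000, f(m) = -9.908000 < 0 → root in [2.300000, 2.930000]
step 3: m = 2.615000, f(m) = -3.641792 < 0 → root in [2.615000, 2.930000]
Midpoint of [2.615000, 2.930000] = 2.772500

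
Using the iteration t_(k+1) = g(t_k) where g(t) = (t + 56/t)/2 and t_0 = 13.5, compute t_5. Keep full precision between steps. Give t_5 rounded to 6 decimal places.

7.483315

t_1 = g(13.500000) = 8.824074
t_2 = g(8.824074) = 7.585174
t_3 = g(7.585174) = 7.483999
t_4 = g(7.483999) = 7.483315
t_5 = g(7.483315) = 7.483315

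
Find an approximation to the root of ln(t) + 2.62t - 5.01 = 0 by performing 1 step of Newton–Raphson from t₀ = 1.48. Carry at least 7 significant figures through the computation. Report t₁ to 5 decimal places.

f'(t) = 1/t + 2.62
t_0 = 1.480000: f = -0.740358, f' = 3.295676 → t_1 = 1.480000 - (-0.740358)/(3.295676) = 1.704645

1.70465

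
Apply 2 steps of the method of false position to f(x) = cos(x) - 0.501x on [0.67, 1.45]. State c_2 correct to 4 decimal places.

1.0275

f(0.670000) = 0.448152, f(1.450000) = -0.605947
step 1: c = 1.001618, f(c) = 0.037129 > 0 → new bracket [1.001618, 1.450000]
step 2: c = 1.027506, f(c) = 0.002174 > 0 → new bracket [1.027506, 1.450000]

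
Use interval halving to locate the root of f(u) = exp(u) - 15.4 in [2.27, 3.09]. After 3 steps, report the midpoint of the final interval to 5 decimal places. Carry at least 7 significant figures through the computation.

2.73125

f(2.270000) = -5.720599, f(3.090000) = 6.577078 (opposite signs)
step 1: m = 2.680000, f(m) = -0.814907 < 0 → root in [2.680000, 3.090000]
step 2: m = 2.885000, f(m) = 2.503568 > 0 → root in [2.680000, 2.885000]
step 3: m = 2.782500, f(m) = 0.759369 > 0 → root in [2.680000, 2.782500]
Midpoint of [2.680000, 2.782500] = 2.731250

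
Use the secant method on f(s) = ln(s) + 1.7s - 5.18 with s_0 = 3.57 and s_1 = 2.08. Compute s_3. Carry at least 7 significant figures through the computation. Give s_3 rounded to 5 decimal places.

f(s_0) = 2.161566, f(s_1) = -0.911632
s_2 = 2.080000 - (-0.911632)·(2.080000 - 3.570000)/(-0.911632 - (2.161566)) = 2.521993; f(s_2) = 0.032438
s_3 = 2.521993 - (0.032438)·(2.521993 - 2.080000)/(0.032438 - (-0.911632)) = 2.506806; f(s_3) = 0.000581

2.50681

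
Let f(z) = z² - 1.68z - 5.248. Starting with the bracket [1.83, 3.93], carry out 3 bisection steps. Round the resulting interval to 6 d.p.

f(1.830000) = -4.973500, f(3.930000) = 3.594500 (opposite signs)
step 1: m = 2.880000, f(m) = -1.792000 < 0 → root in [2.880000, 3.930000]
step 2: m = 3.405000, f(m) = 0.625625 > 0 → root in [2.880000, 3.405000]
step 3: m = 3.142500, f(m) = -0.652094 < 0 → root in [3.142500, 3.405000]

[3.142500, 3.405000]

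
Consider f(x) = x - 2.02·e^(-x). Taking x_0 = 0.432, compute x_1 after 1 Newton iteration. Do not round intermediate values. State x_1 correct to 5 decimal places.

f'(x) = 1 + 2.02·e^(-x)
x_0 = 0.432000: f = -0.879403, f' = 2.311403 → x_1 = 0.432000 - (-0.879403)/(2.311403) = 0.812463

0.81246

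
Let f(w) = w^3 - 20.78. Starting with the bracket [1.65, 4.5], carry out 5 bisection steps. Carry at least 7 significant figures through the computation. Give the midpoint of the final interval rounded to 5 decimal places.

f(1.650000) = -16.287875, f(4.500000) = 70.345000 (opposite signs)
step 1: m = 3.075000, f(m) = 8.296047 > 0 → root in [1.650000, 3.075000]
step 2: m = 2.362500, f(m) = -7.593928 < 0 → root in [2.362500, 3.075000]
step 3: m = 2.718750, f(m) = -0.684083 < 0 → root in [2.718750, 3.075000]
step 4: m = 2.896875, f(m) = 3.530241 > 0 → root in [2.718750, 2.896875]
step 5: m = 2.807812, f(m) = 1.356263 > 0 → root in [2.718750, 2.807812]
Midpoint of [2.718750, 2.807812] = 2.763281

2.76328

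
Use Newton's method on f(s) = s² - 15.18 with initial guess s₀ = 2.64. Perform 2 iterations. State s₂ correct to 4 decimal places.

3.9068

f'(s) = 2s
s_0 = 2.640000: f = -8.210400, f' = 5.280000 → s_1 = 2.640000 - (-8.210400)/(5.280000) = 4.195000
s_1 = 4.195000: f = 2.418025, f' = 8.390000 → s_2 = 4.195000 - (2.418025)/(8.390000) = 3.906797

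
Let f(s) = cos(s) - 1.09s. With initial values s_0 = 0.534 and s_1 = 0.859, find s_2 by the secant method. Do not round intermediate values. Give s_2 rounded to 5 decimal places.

0.69523

Secant update: s_(k+1) = s_k − f(s_k)·(s_k − s_(k-1))/(f(s_k) − f(s_(k-1))).
f(s_0) = 0.278718, f(s_1) = -0.283115
s_2 = 0.859000 - (-0.283115)·(0.859000 - 0.534000)/(-0.283115 - (0.278718)) = 0.695228; f(s_2) = 0.010109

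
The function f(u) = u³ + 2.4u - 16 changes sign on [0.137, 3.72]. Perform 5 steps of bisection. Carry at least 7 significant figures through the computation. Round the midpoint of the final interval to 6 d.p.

2.208422

f(0.137000) = -15.668629, f(3.720000) = 44.406848 (opposite signs)
step 1: m = 1.928500, f(m) = -4.199292 < 0 → root in [1.928500, 3.720000]
step 2: m = 2.824250, f(m) = 13.305514 > 0 → root in [1.928500, 2.824250]
step 3: m = 2.376375, f(m) = 3.123065 > 0 → root in [1.928500, 2.376375]
step 4: m = 2.152438, f(m) = -0.861935 < 0 → root in [2.152438, 2.376375]
step 5: m = 2.264406, f(m) = 1.045399 > 0 → root in [2.152438, 2.264406]
Midpoint of [2.152438, 2.264406] = 2.208422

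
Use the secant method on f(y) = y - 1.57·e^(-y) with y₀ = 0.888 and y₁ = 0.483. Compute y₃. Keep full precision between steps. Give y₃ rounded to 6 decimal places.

Secant update: y_(k+1) = y_k − f(y_k)·(y_k − y_(k-1))/(f(y_k) − f(y_(k-1))).
f(y_0) = 0.241980, f(y_1) = -0.485580
y_2 = 0.483000 - (-0.485580)·(0.483000 - 0.888000)/(-0.485580 - (0.241980)) = 0.753301; f(y_2) = 0.014129
y_3 = 0.753301 - (0.014129)·(0.753301 - 0.483000)/(0.014129 - (-0.485580)) = 0.745658; f(y_3) = 0.000816

0.745658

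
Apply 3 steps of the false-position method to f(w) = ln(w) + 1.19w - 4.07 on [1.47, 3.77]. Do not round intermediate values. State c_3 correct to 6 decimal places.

2.613355

f(1.470000) = -1.935438, f(3.770000) = 1.743375
step 1: c = 2.680039, f(c) = 0.105078 > 0 → new bracket [1.470000, 2.680039]
step 2: c = 2.617727, f(c) = 0.007402 > 0 → new bracket [1.470000, 2.617727]
step 3: c = 2.613355, f(c) = 0.000527 > 0 → new bracket [1.470000, 2.613355]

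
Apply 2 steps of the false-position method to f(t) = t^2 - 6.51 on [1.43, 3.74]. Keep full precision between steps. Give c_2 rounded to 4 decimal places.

2.5007

f(1.430000) = -4.465100, f(3.740000) = 7.477600
step 1: c = 2.293656, f(c) = -1.249144 < 0 → new bracket [2.293656, 3.740000]
step 2: c = 2.500685, f(c) = -0.256575 < 0 → new bracket [2.500685, 3.740000]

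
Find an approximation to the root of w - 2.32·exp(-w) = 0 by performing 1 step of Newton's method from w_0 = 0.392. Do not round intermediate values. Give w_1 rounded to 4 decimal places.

f'(w) = 1 + 2.32·exp(-w)
w_0 = 0.392000: f = -1.175634, f' = 2.567634 → w_1 = 0.392000 - (-1.175634)/(2.567634) = 0.849867

0.8499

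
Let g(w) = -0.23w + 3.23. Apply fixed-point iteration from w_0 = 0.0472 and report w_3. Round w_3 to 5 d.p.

2.65739

w_1 = g(0.047200) = 3.219144
w_2 = g(3.219144) = 2.489597
w_3 = g(2.489597) = 2.657393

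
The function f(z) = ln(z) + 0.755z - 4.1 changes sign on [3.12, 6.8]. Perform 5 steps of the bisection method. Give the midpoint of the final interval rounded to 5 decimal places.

3.75250

f(3.120000) = -0.606567, f(6.800000) = 2.950923 (opposite signs)
step 1: m = 4.960000, f(m) = 1.246206 > 0 → root in [3.120000, 4.960000]
step 2: m = 4.040000, f(m) = 0.346445 > 0 → root in [3.120000, 4.040000]
step 3: m = 3.580000, f(m) = -0.121737 < 0 → root in [3.580000, 4.040000]
step 4: m = 3.810000, f(m) = 0.114179 > 0 → root in [3.580000, 3.810000]
step 5: m = 3.695000, f(m) = -0.003294 < 0 → root in [3.695000, 3.810000]
Midpoint of [3.695000, 3.810000] = 3.752500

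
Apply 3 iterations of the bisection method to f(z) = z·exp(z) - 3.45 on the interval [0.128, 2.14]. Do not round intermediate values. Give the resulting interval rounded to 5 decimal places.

[0.88250, 1.13400]

f(0.128000) = -3.304521, f(2.140000) = 14.738797 (opposite signs)
step 1: m = 1.134000, f(m) = 0.074544 > 0 → root in [0.128000, 1.134000]
step 2: m = 0.631000, f(m) = -2.264042 < 0 → root in [0.631000, 1.134000]
step 3: m = 0.882500, f(m) = -1.317055 < 0 → root in [0.882500, 1.134000]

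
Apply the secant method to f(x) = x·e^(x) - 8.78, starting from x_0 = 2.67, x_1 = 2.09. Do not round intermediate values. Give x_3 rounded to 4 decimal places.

f(x_0) = 29.774718, f(x_1) = 8.117473
x_2 = 2.090000 - (8.117473)·(2.090000 - 2.670000)/(8.117473 - (29.774718)) = 1.872607; f(x_2) = 3.401745
x_3 = 1.872607 - (3.401745)·(1.872607 - 2.090000)/(3.401745 - (8.117473)) = 1.715788; f(x_3) = 0.761592

1.7158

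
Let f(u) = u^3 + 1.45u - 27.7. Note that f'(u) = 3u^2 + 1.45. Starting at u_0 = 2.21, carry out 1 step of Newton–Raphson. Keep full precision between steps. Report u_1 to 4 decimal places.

3.0609

u_0 = 2.210000: f = -13.701639, f' = 16.102300 → u_1 = 2.210000 - (-13.701639)/(16.102300) = 3.060912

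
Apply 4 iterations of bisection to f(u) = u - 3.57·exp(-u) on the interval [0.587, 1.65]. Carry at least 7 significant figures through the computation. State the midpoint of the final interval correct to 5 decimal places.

1.15172

f(0.587000) = -1.397894, f(1.650000) = 0.964382 (opposite signs)
step 1: m = 1.118500, f(m) = -0.048067 < 0 → root in [1.118500, 1.650000]
step 2: m = 1.384250, f(m) = 0.489924 > 0 → root in [1.118500, 1.384250]
step 3: m = 1.251375, f(m) = 0.229958 > 0 → root in [1.118500, 1.251375]
step 4: m = 1.184937, f(m) = 0.093355 > 0 → root in [1.118500, 1.184937]
Midpoint of [1.118500, 1.184937] = 1.151719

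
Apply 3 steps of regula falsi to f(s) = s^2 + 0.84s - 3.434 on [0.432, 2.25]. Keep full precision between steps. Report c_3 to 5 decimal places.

False-position update: c = (a·f(b) − b·f(a))/(f(b) − f(a)); replace the endpoint whose sign matches f(c).
f(0.432000) = -2.884496, f(2.250000) = 3.518500
step 1: c = 1.250994, f(c) = -0.818180 < 0 → new bracket [1.250994, 2.250000]
step 2: c = 1.439471, f(c) = -0.152766 < 0 → new bracket [1.439471, 2.250000]
step 3: c = 1.473199, f(c) = -0.026199 < 0 → new bracket [1.473199, 2.250000]

1.47320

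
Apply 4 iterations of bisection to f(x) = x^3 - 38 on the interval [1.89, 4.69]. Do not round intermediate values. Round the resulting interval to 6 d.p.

f(1.890000) = -31.248731, f(4.690000) = 65.161709 (opposite signs)
step 1: m = 3.290000, f(m) = -2.388711 < 0 → root in [3.290000, 4.690000]
step 2: m = 3.990000, f(m) = 25.521199 > 0 → root in [3.290000, 3.990000]
step 3: m = 3.640000, f(m) = 10.228544 > 0 → root in [3.290000, 3.640000]
step 4: m = 3.465000, f(m) = 3.601570 > 0 → root in [3.290000, 3.465000]

[3.290000, 3.465000]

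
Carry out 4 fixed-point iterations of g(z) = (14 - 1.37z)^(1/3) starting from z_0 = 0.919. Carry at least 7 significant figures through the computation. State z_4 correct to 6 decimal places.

2.220995

z_1 = g(0.919000) = 2.335613
z_2 = g(2.335613) = 2.210433
z_3 = g(2.210433) = 2.222072
z_4 = g(2.222072) = 2.220995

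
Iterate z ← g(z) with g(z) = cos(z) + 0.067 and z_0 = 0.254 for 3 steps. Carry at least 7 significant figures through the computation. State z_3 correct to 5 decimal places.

z_1 = g(0.254000) = 1.034915
z_2 = g(1.034915) = 0.577599
z_3 = g(0.577599) = 0.904776

0.90478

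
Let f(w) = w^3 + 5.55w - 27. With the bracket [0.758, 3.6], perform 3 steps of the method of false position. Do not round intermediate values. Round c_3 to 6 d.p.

f(0.758000) = -22.357580, f(3.600000) = 39.636000
step 1: c = 1.782949, f(c) = -11.436807 < 0 → new bracket [1.782949, 3.600000]
step 2: c = 2.189844, f(c) = -4.345158 < 0 → new bracket [2.189844, 3.600000]
step 3: c = 2.329161, f(c) = -1.437472 < 0 → new bracket [2.329161, 3.600000]

2.329161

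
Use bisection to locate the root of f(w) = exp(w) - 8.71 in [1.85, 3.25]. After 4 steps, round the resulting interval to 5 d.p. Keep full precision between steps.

f(1.850000) = -2.350180, f(3.250000) = 17.080340 (opposite signs)
step 1: m = 2.550000, f(m) = 4.097104 > 0 → root in [1.850000, 2.550000]
step 2: m = 2.200000, f(m) = 0.315013 > 0 → root in [1.850000, 2.200000]
step 3: m = 2.025000, f(m) = -1.133889 < 0 → root in [2.025000, 2.200000]
step 4: m = 2.112500, f(m) = -0.441112 < 0 → root in [2.112500, 2.200000]

[2.11250, 2.20000]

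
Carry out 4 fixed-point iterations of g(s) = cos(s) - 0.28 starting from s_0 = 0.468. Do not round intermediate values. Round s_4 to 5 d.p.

0.55722

s_1 = g(0.468000) = 0.612472
s_2 = g(0.612472) = 0.538229
s_3 = g(0.538229) = 0.578618
s_4 = g(0.578618) = 0.557219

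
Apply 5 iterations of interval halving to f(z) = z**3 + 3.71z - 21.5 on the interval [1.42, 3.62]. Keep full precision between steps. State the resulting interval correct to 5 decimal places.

[2.31375, 2.38250]

f(1.420000) = -13.368512, f(3.620000) = 39.368128 (opposite signs)
step 1: m = 2.520000, f(m) = 3.852208 > 0 → root in [1.420000, 2.520000]
step 2: m = 1.970000, f(m) = -6.545927 < 0 → root in [1.970000, 2.520000]
step 3: m = 2.245000, f(m) = -1.856194 < 0 → root in [2.245000, 2.520000]
step 4: m = 2.382500, f(m) = 0.862875 > 0 → root in [2.245000, 2.382500]
step 5: m = 2.313750, f(m) = -0.529468 < 0 → root in [2.313750, 2.382500]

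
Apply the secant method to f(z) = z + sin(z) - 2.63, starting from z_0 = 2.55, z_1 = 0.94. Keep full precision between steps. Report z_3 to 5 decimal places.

Secant update: z_(k+1) = z_k − f(z_k)·(z_k − z_(k-1))/(f(z_k) − f(z_(k-1))).
f(z_0) = 0.477684, f(z_1) = -0.882442
z_2 = 0.940000 - (-0.882442)·(0.940000 - 2.550000)/(-0.882442 - (0.477684)) = 1.984559; f(z_2) = 0.270173
z_3 = 1.984559 - (0.270173)·(1.984559 - 0.940000)/(0.270173 - (-0.882442)) = 1.739714; f(z_3) = 0.095481

1.73971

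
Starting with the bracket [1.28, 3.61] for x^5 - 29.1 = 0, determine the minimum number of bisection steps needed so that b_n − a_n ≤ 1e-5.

Initial width b − a = 3.61 − 1.28 = 2.330000.
After n steps the width is (b−a)/2^n; need (b−a)/2^n ≤ 1e-5.
So n ≥ log₂(2.330000/1e-5) = log₂(233000.0000) ≈ 17.8300.
Hence n = 18.

18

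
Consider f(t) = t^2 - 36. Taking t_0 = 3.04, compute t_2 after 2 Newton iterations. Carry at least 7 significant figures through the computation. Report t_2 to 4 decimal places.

Newton update: t ← t − f(t)/f'(t).
f'(t) = 2t
t_0 = 3.040000: f = -26.758400, f' = 6.080000 → t_1 = 3.040000 - (-26.758400)/(6.080000) = 7.441053
t_1 = 7.441053: f = 19.369264, f' = 14.882105 → t_2 = 7.441053 - (19.369264)/(14.882105) = 6.139539

6.1395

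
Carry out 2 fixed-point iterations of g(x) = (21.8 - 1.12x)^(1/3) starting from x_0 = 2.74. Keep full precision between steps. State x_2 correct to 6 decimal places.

2.660210

x_1 = g(2.740000) = 2.655758
x_2 = g(2.655758) = 2.660210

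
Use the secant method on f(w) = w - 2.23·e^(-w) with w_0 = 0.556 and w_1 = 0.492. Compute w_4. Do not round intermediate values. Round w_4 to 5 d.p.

0.90346

f(w_0) = -0.722902, f(w_1) = -0.871427
w_2 = 0.492000 - (-0.871427)·(0.492000 - 0.556000)/(-0.871427 - (-0.722902)) = 0.867500; f(w_2) = -0.069101
w_3 = 0.867500 - (-0.069101)·(0.867500 - 0.492000)/(-0.069101 - (-0.871427)) = 0.899840; f(w_3) = -0.006955
w_4 = 0.899840 - (-0.006955)·(0.899840 - 0.867500)/(-0.006955 - (-0.069101)) = 0.903460; f(w_4) = -0.000060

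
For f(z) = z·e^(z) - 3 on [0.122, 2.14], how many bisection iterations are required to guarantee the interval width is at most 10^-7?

25

Initial width b − a = 2.14 − 0.122 = 2.018000.
After n steps the width is (b−a)/2^n; need (b−a)/2^n ≤ 10^-7.
So n ≥ log₂(2.018000/10^-7) = log₂(20180000.0000) ≈ 24.2664.
Hence n = 25.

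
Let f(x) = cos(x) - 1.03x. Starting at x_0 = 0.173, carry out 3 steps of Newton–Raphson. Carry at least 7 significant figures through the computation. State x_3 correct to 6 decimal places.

0.726035

f'(x) = -sin(x) - 1.03
x_0 = 0.173000: f = 0.806883, f' = -1.202138 → x_1 = 0.173000 - (0.806883)/(-1.202138) = 0.844206
x_1 = 0.844206: f = -0.205208, f' = -1.777444 → x_2 = 0.844206 - (-0.205208)/(-1.777444) = 0.728755
x_2 = 0.728755: f = -0.004614, f' = -1.695942 → x_3 = 0.728755 - (-0.004614)/(-1.695942) = 0.726035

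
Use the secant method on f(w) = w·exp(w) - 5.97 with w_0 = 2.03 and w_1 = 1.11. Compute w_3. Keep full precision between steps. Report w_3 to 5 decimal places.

1.46049

f(w_0) = 9.486595, f(w_1) = -2.601862
w_2 = 1.110000 - (-2.601862)·(1.110000 - 2.030000)/(-2.601862 - (9.486595)) = 1.308016; f(w_2) = -1.131870
w_3 = 1.308016 - (-1.131870)·(1.308016 - 1.110000)/(-1.131870 - (-2.601862)) = 1.460486; f(w_3) = 0.321850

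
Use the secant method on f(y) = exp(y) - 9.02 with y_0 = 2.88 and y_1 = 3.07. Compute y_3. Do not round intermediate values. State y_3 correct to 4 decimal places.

f(y_0) = 8.794273, f(y_1) = 12.521903
y_2 = 3.070000 - (12.521903)·(3.070000 - 2.880000)/(12.521903 - (8.794273)) = 2.431749; f(y_2) = 2.358771
y_3 = 2.431749 - (2.358771)·(2.431749 - 3.070000)/(2.358771 - (12.521903)) = 2.283617; f(y_3) = 0.792109

2.2836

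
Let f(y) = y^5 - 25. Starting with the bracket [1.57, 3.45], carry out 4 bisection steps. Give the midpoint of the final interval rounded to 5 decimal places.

f(1.570000) = -15.461101, f(3.450000) = 463.759797 (opposite signs)
step 1: m = 2.510000, f(m) = 74.625063 > 0 → root in [1.570000, 2.510000]
step 2: m = 2.040000, f(m) = 10.330586 > 0 → root in [1.570000, 2.040000]
step 3: m = 1.805000, f(m) = -5.840418 < 0 → root in [1.805000, 2.040000]
step 4: m = 1.922500, f(m) = 1.262239 > 0 → root in [1.805000, 1.922500]
Midpoint of [1.805000, 1.922500] = 1.863750

1.86375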